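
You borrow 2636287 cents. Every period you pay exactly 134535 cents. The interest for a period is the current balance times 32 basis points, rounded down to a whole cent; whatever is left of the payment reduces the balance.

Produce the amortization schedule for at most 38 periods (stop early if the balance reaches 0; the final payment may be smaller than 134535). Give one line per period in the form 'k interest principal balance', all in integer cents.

1. interest=⌊2636287·32/10000⌋=8436; principal=134535-8436=126099; balance=2636287-126099=2510188
2. interest=⌊2510188·32/10000⌋=8032; principal=134535-8032=126503; balance=2510188-126503=2383685
3. interest=⌊2383685·32/10000⌋=7627; principal=134535-7627=126908; balance=2383685-126908=2256777
4. interest=⌊2256777·32/10000⌋=7221; principal=134535-7221=127314; balance=2256777-127314=2129463
5. interest=⌊2129463·32/10000⌋=6814; principal=134535-6814=127721; balance=2129463-127721=2001742
6. interest=⌊2001742·32/10000⌋=6405; principal=134535-6405=128130; balance=2001742-128130=1873612
7. interest=⌊1873612·32/10000⌋=5995; principal=134535-5995=128540; balance=1873612-128540=1745072
8. interest=⌊1745072·32/10000⌋=5584; principal=134535-5584=128951; balance=1745072-128951=1616121
9. interest=⌊1616121·32/10000⌋=5171; principal=134535-5171=129364; balance=1616121-129364=1486757
10. interest=⌊1486757·32/10000⌋=4757; principal=134535-4757=129778; balance=1486757-129778=1356979
11. interest=⌊1356979·32/10000⌋=4342; principal=134535-4342=130193; balance=1356979-130193=1226786
12. interest=⌊1226786·32/10000⌋=3925; principal=134535-3925=130610; balance=1226786-130610=1096176
13. interest=⌊1096176·32/10000⌋=3507; principal=134535-3507=131028; balance=1096176-131028=965148
14. interest=⌊965148·32/10000⌋=3088; principal=134535-3088=131447; balance=965148-131447=833701
15. interest=⌊833701·32/10000⌋=2667; principal=134535-2667=131868; balance=833701-131868=701833
16. interest=⌊701833·32/10000⌋=2245; principal=134535-2245=132290; balance=701833-132290=569543
17. interest=⌊569543·32/10000⌋=1822; principal=134535-1822=132713; balance=569543-132713=436830
18. interest=⌊436830·32/10000⌋=1397; principal=134535-1397=133138; balance=436830-133138=303692
19. interest=⌊303692·32/10000⌋=971; principal=134535-971=133564; balance=303692-133564=170128
20. interest=⌊170128·32/10000⌋=544; principal=134535-544=133991; balance=170128-133991=36137
21. interest=⌊36137·32/10000⌋=115; principal=min(134535-115,36137)=36137; balance=36137-36137=0

1 8436 126099 2510188
2 8032 126503 2383685
3 7627 126908 2256777
4 7221 127314 2129463
5 6814 127721 2001742
6 6405 128130 1873612
7 5995 128540 1745072
8 5584 128951 1616121
9 5171 129364 1486757
10 4757 129778 1356979
11 4342 130193 1226786
12 3925 130610 1096176
13 3507 131028 965148
14 3088 131447 833701
15 2667 131868 701833
16 2245 132290 569543
17 1822 132713 436830
18 1397 133138 303692
19 971 133564 170128
20 544 133991 36137
21 115 36137 0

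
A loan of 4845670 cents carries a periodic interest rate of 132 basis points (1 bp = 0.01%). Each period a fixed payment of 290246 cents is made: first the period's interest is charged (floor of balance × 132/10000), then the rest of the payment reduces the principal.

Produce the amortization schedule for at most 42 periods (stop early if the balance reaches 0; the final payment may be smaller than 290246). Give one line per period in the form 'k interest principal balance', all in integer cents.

1. interest=⌊4845670·132/10000⌋=63962; principal=290246-63962=226284; balance=4845670-226284=4619386
2. interest=⌊4619386·132/10000⌋=60975; principal=290246-60975=229271; balance=4619386-229271=4390115
3. interest=⌊4390115·132/10000⌋=57949; principal=290246-57949=232297; balance=4390115-232297=4157818
4. interest=⌊4157818·132/10000⌋=54883; principal=290246-54883=235363; balance=4157818-235363=3922455
5. interest=⌊3922455·132/10000⌋=51776; principal=290246-51776=238470; balance=3922455-238470=3683985
6. interest=⌊3683985·132/10000⌋=48628; principal=290246-48628=241618; balance=3683985-241618=3442367
7. interest=⌊3442367·132/10000⌋=45439; principal=290246-45439=244807; balance=3442367-244807=3197560
8. interest=⌊3197560·132/10000⌋=42207; principal=290246-42207=248039; balance=3197560-248039=2949521
9. interest=⌊2949521·132/10000⌋=38933; principal=290246-38933=251313; balance=2949521-251313=2698208
10. interest=⌊2698208·132/10000⌋=35616; principal=290246-35616=254630; balance=2698208-254630=2443578
11. interest=⌊2443578·132/10000⌋=32255; principal=290246-32255=257991; balance=2443578-257991=2185587
12. interest=⌊2185587·132/10000⌋=28849; principal=290246-28849=261397; balance=2185587-261397=1924190
13. interest=⌊1924190·132/10000⌋=25399; principal=290246-25399=264847; balance=1924190-264847=1659343
14. interest=⌊1659343·132/10000⌋=21903; principal=290246-21903=268343; balance=1659343-268343=1391000
15. interest=⌊1391000·132/10000⌋=18361; principal=290246-18361=271885; balance=1391000-271885=1119115
16. interest=⌊1119115·132/10000⌋=14772; principal=290246-14772=275474; balance=1119115-275474=843641
17. interest=⌊843641·132/10000⌋=11136; principal=290246-11136=279110; balance=843641-279110=564531
18. interest=⌊564531·132/10000⌋=7451; principal=290246-7451=282795; balance=564531-282795=281736
19. interest=⌊281736·132/10000⌋=3718; principal=min(290246-3718,281736)=281736; balance=281736-281736=0

1 63962 226284 4619386
2 60975 229271 4390115
3 57949 232297 4157818
4 54883 235363 3922455
5 51776 238470 3683985
6 48628 241618 3442367
7 45439 244807 3197560
8 42207 248039 2949521
9 38933 251313 2698208
10 35616 254630 2443578
11 32255 257991 2185587
12 28849 261397 1924190
13 25399 264847 1659343
14 21903 268343 1391000
15 18361 271885 1119115
16 14772 275474 843641
17 11136 279110 564531
18 7451 282795 281736
19 3718 281736 0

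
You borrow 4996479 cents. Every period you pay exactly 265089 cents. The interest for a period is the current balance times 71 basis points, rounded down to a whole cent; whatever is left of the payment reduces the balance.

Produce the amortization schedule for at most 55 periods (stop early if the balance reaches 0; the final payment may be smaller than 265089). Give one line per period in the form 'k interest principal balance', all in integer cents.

1 35475 229614 4766865
2 33844 231245 4535620
3 32202 232887 4302733
4 30549 234540 4068193
5 28884 236205 3831988
6 27207 237882 3594106
7 25518 239571 3354535
8 23817 241272 3113263
9 22104 242985 2870278
10 20378 244711 2625567
11 18641 246448 2379119
12 16891 248198 2130921
13 15129 249960 1880961
14 13354 251735 1629226
15 11567 253522 1375704
16 9767 255322 1120382
17 7954 257135 863247
18 6129 258960 604287
19 4290 260799 343488
20 2438 262651 80837
21 573 80837 0

1. interest=⌊4996479·71/10000⌋=35475; principal=265089-35475=229614; balance=4996479-229614=4766865
2. interest=⌊4766865·71/10000⌋=33844; principal=265089-33844=231245; balance=4766865-231245=4535620
3. interest=⌊4535620·71/10000⌋=32202; principal=265089-32202=232887; balance=4535620-232887=4302733
4. interest=⌊4302733·71/10000⌋=30549; principal=265089-30549=234540; balance=4302733-234540=4068193
5. interest=⌊4068193·71/10000⌋=28884; principal=265089-28884=236205; balance=4068193-236205=3831988
6. interest=⌊3831988·71/10000⌋=27207; principal=265089-27207=237882; balance=3831988-237882=3594106
7. interest=⌊3594106·71/10000⌋=25518; principal=265089-25518=239571; balance=3594106-239571=3354535
8. interest=⌊3354535·71/10000⌋=23817; principal=265089-23817=241272; balance=3354535-241272=3113263
9. interest=⌊3113263·71/10000⌋=22104; principal=265089-22104=242985; balance=3113263-242985=2870278
10. interest=⌊2870278·71/10000⌋=20378; principal=265089-20378=244711; balance=2870278-244711=2625567
11. interest=⌊2625567·71/10000⌋=18641; principal=265089-18641=246448; balance=2625567-246448=2379119
12. interest=⌊2379119·71/10000⌋=16891; principal=265089-16891=248198; balance=2379119-248198=2130921
13. interest=⌊2130921·71/10000⌋=15129; principal=265089-15129=249960; balance=2130921-249960=1880961
14. interest=⌊1880961·71/10000⌋=13354; principal=265089-13354=251735; balance=1880961-251735=1629226
15. interest=⌊1629226·71/10000⌋=11567; principal=265089-11567=253522; balance=1629226-253522=1375704
16. interest=⌊1375704·71/10000⌋=9767; principal=265089-9767=255322; balance=1375704-255322=1120382
17. interest=⌊1120382·71/10000⌋=7954; principal=265089-7954=257135; balance=1120382-257135=863247
18. interest=⌊863247·71/10000⌋=6129; principal=265089-6129=258960; balance=863247-258960=604287
19. interest=⌊604287·71/10000⌋=4290; principal=265089-4290=260799; balance=604287-260799=343488
20. interest=⌊343488·71/10000⌋=2438; principal=265089-2438=262651; balance=343488-262651=80837
21. interest=⌊80837·71/10000⌋=573; principal=min(265089-573,80837)=80837; balance=80837-80837=0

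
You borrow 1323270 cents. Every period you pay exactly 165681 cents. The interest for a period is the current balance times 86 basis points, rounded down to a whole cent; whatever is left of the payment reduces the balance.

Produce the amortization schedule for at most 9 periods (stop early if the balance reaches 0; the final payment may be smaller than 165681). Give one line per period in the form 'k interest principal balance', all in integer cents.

1. interest=⌊1323270·86/10000⌋=11380; principal=165681-11380=154301; balance=1323270-154301=1168969
2. interest=⌊1168969·86/10000⌋=10053; principal=165681-10053=155628; balance=1168969-155628=1013341
3. interest=⌊1013341·86/10000⌋=8714; principal=165681-8714=156967; balance=1013341-156967=856374
4. interest=⌊856374·86/10000⌋=7364; principal=165681-7364=158317; balance=856374-158317=698057
5. interest=⌊698057·86/10000⌋=6003; principal=165681-6003=159678; balance=698057-159678=538379
6. interest=⌊538379·86/10000⌋=4630; principal=165681-4630=161051; balance=538379-161051=377328
7. interest=⌊377328·86/10000⌋=3245; principal=165681-3245=162436; balance=377328-162436=214892
8. interest=⌊214892·86/10000⌋=1848; principal=165681-1848=163833; balance=214892-163833=51059
9. interest=⌊51059·86/10000⌋=439; principal=min(165681-439,51059)=51059; balance=51059-51059=0

1 11380 154301 1168969
2 10053 155628 1013341
3 8714 156967 856374
4 7364 158317 698057
5 6003 159678 538379
6 4630 161051 377328
7 3245 162436 214892
8 1848 163833 51059
9 439 51059 0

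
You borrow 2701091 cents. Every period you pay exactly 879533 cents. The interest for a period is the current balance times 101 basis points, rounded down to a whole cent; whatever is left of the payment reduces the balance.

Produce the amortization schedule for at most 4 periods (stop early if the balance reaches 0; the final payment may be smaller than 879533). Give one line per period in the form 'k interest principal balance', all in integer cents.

1. interest=⌊2701091·101/10000⌋=27281; principal=879533-27281=852252; balance=2701091-852252=1848839
2. interest=⌊1848839·101/10000⌋=18673; principal=879533-18673=860860; balance=1848839-860860=987979
3. interest=⌊987979·101/10000⌋=9978; principal=879533-9978=869555; balance=987979-869555=118424
4. interest=⌊118424·101/10000⌋=1196; principal=min(879533-1196,118424)=118424; balance=118424-118424=0

1 27281 852252 1848839
2 18673 860860 987979
3 9978 869555 118424
4 1196 118424 0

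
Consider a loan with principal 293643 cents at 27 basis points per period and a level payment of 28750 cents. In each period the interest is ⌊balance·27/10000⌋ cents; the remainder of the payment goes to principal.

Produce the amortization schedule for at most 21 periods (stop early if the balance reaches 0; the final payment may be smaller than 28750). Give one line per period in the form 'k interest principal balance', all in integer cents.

1 792 27958 265685
2 717 28033 237652
3 641 28109 209543
4 565 28185 181358
5 489 28261 153097
6 413 28337 124760
7 336 28414 96346
8 260 28490 67856
9 183 28567 39289
10 106 28644 10645
11 28 10645 0

1. interest=⌊293643·27/10000⌋=792; principal=28750-792=27958; balance=293643-27958=265685
2. interest=⌊265685·27/10000⌋=717; principal=28750-717=28033; balance=265685-28033=237652
3. interest=⌊237652·27/10000⌋=641; principal=28750-641=28109; balance=237652-28109=209543
4. interest=⌊209543·27/10000⌋=565; principal=28750-565=28185; balance=209543-28185=181358
5. interest=⌊181358·27/10000⌋=489; principal=28750-489=28261; balance=181358-28261=153097
6. interest=⌊153097·27/10000⌋=413; principal=28750-413=28337; balance=153097-28337=124760
7. interest=⌊124760·27/10000⌋=336; principal=28750-336=28414; balance=124760-28414=96346
8. interest=⌊96346·27/10000⌋=260; principal=28750-260=28490; balance=96346-28490=67856
9. interest=⌊67856·27/10000⌋=183; principal=28750-183=28567; balance=67856-28567=39289
10. interest=⌊39289·27/10000⌋=106; principal=28750-106=28644; balance=39289-28644=10645
11. interest=⌊10645·27/10000⌋=28; principal=min(28750-28,10645)=10645; balance=10645-10645=0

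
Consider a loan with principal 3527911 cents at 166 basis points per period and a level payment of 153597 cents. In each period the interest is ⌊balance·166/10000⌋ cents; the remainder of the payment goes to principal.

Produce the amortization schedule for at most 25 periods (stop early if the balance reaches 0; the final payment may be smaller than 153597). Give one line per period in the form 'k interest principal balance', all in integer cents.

1. interest=⌊3527911·166/10000⌋=58563; principal=153597-58563=95034; balance=3527911-95034=3432877
2. interest=⌊3432877·166/10000⌋=56985; principal=153597-56985=96612; balance=3432877-96612=3336265
3. interest=⌊3336265·166/10000⌋=55381; principal=153597-55381=98216; balance=3336265-98216=3238049
4. interest=⌊3238049·166/10000⌋=53751; principal=153597-53751=99846; balance=3238049-99846=3138203
5. interest=⌊3138203·166/10000⌋=52094; principal=153597-52094=101503; balance=3138203-101503=3036700
6. interest=⌊3036700·166/10000⌋=50409; principal=153597-50409=103188; balance=3036700-103188=2933512
7. interest=⌊2933512·166/10000⌋=48696; principal=153597-48696=104901; balance=2933512-104901=2828611
8. interest=⌊2828611·166/10000⌋=46954; principal=153597-46954=106643; balance=2828611-106643=2721968
9. interest=⌊2721968·166/10000⌋=45184; principal=153597-45184=108413; balance=2721968-108413=2613555
10. interest=⌊2613555·166/10000⌋=43385; principal=153597-43385=110212; balance=2613555-110212=2503343
11. interest=⌊2503343·166/10000⌋=41555; principal=153597-41555=112042; balance=2503343-112042=2391301
12. interest=⌊2391301·166/10000⌋=39695; principal=153597-39695=113902; balance=2391301-113902=2277399
13. interest=⌊2277399·166/10000⌋=37804; principal=153597-37804=115793; balance=2277399-115793=2161606
14. interest=⌊2161606·166/10000⌋=35882; principal=153597-35882=117715; balance=2161606-117715=2043891
15. interest=⌊2043891·166/10000⌋=33928; principal=153597-33928=119669; balance=2043891-119669=1924222
16. interest=⌊1924222·166/10000⌋=31942; principal=153597-31942=121655; balance=1924222-121655=1802567
17. interest=⌊1802567·166/10000⌋=29922; principal=153597-29922=123675; balance=1802567-123675=1678892
18. interest=⌊1678892·166/10000⌋=27869; principal=153597-27869=125728; balance=1678892-125728=1553164
19. interest=⌊1553164·166/10000⌋=25782; principal=153597-25782=127815; balance=1553164-127815=1425349
20. interest=⌊1425349·166/10000⌋=23660; principal=153597-23660=129937; balance=1425349-129937=1295412
21. interest=⌊1295412·166/10000⌋=21503; principal=153597-21503=132094; balance=1295412-132094=1163318
22. interest=⌊1163318·166/10000⌋=19311; principal=153597-19311=134286; balance=1163318-134286=1029032
23. interest=⌊1029032·166/10000⌋=17081; principal=153597-17081=136516; balance=1029032-136516=892516
24. interest=⌊892516·166/10000⌋=14815; principal=153597-14815=138782; balance=892516-138782=753734
25. interest=⌊753734·166/10000⌋=12511; principal=153597-12511=141086; balance=753734-141086=612648

1 58563 95034 3432877
2 56985 96612 3336265
3 55381 98216 3238049
4 53751 99846 3138203
5 52094 101503 3036700
6 50409 103188 2933512
7 48696 104901 2828611
8 46954 106643 2721968
9 45184 108413 2613555
10 43385 110212 2503343
11 41555 112042 2391301
12 39695 113902 2277399
13 37804 115793 2161606
14 35882 117715 2043891
15 33928 119669 1924222
16 31942 121655 1802567
17 29922 123675 1678892
18 27869 125728 1553164
19 25782 127815 1425349
20 23660 129937 1295412
21 21503 132094 1163318
22 19311 134286 1029032
23 17081 136516 892516
24 14815 138782 753734
25 12511 141086 612648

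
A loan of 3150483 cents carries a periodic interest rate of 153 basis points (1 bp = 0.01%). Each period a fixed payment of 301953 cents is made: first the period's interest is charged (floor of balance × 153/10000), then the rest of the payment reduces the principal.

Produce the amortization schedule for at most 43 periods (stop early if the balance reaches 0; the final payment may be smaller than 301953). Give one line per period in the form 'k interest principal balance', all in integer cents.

1. interest=⌊3150483·153/10000⌋=48202; principal=301953-48202=253751; balance=3150483-253751=2896732
2. interest=⌊2896732·153/10000⌋=44319; principal=301953-44319=257634; balance=2896732-257634=2639098
3. interest=⌊2639098·153/10000⌋=40378; principal=301953-40378=261575; balance=2639098-261575=2377523
4. interest=⌊2377523·153/10000⌋=36376; principal=301953-36376=265577; balance=2377523-265577=2111946
5. interest=⌊2111946·153/10000⌋=32312; principal=301953-32312=269641; balance=2111946-269641=1842305
6. interest=⌊1842305·153/10000⌋=28187; principal=301953-28187=273766; balance=1842305-273766=1568539
7. interest=⌊1568539·153/10000⌋=23998; principal=301953-23998=277955; balance=1568539-277955=1290584
8. interest=⌊1290584·153/10000⌋=19745; principal=301953-19745=282208; balance=1290584-282208=1008376
9. interest=⌊1008376·153/10000⌋=15428; principal=301953-15428=286525; balance=1008376-286525=721851
10. interest=⌊721851·153/10000⌋=11044; principal=301953-11044=290909; balance=721851-290909=430942
11. interest=⌊430942·153/10000⌋=6593; principal=301953-6593=295360; balance=430942-295360=135582
12. interest=⌊135582·153/10000⌋=2074; principal=min(301953-2074,135582)=135582; balance=135582-135582=0

1 48202 253751 2896732
2 44319 257634 2639098
3 40378 261575 2377523
4 36376 265577 2111946
5 32312 269641 1842305
6 28187 273766 1568539
7 23998 277955 1290584
8 19745 282208 1008376
9 15428 286525 721851
10 11044 290909 430942
11 6593 295360 135582
12 2074 135582 0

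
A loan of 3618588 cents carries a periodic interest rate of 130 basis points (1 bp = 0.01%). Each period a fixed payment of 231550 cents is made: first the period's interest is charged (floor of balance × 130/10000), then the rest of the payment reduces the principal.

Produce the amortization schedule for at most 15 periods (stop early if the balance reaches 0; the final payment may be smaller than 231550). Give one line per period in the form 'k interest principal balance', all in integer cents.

1 47041 184509 3434079
2 44643 186907 3247172
3 42213 189337 3057835
4 39751 191799 2866036
5 37258 194292 2671744
6 34732 196818 2474926
7 32174 199376 2275550
8 29582 201968 2073582
9 26956 204594 1868988
10 24296 207254 1661734
11 21602 209948 1451786
12 18873 212677 1239109
13 16108 215442 1023667
14 13307 218243 805424
15 10470 221080 584344

1. interest=⌊3618588·130/10000⌋=47041; principal=231550-47041=184509; balance=3618588-184509=3434079
2. interest=⌊3434079·130/10000⌋=44643; principal=231550-44643=186907; balance=3434079-186907=3247172
3. interest=⌊3247172·130/10000⌋=42213; principal=231550-42213=189337; balance=3247172-189337=3057835
4. interest=⌊3057835·130/10000⌋=39751; principal=231550-39751=191799; balance=3057835-191799=2866036
5. interest=⌊2866036·130/10000⌋=37258; principal=231550-37258=194292; balance=2866036-194292=2671744
6. interest=⌊2671744·130/10000⌋=34732; principal=231550-34732=196818; balance=2671744-196818=2474926
7. interest=⌊2474926·130/10000⌋=32174; principal=231550-32174=199376; balance=2474926-199376=2275550
8. interest=⌊2275550·130/10000⌋=29582; principal=231550-29582=201968; balance=2275550-201968=2073582
9. interest=⌊2073582·130/10000⌋=26956; principal=231550-26956=204594; balance=2073582-204594=1868988
10. interest=⌊1868988·130/10000⌋=24296; principal=231550-24296=207254; balance=1868988-207254=1661734
11. interest=⌊1661734·130/10000⌋=21602; principal=231550-21602=209948; balance=1661734-209948=1451786
12. interest=⌊1451786·130/10000⌋=18873; principal=231550-18873=212677; balance=1451786-212677=1239109
13. interest=⌊1239109·130/10000⌋=16108; principal=231550-16108=215442; balance=1239109-215442=1023667
14. interest=⌊1023667·130/10000⌋=13307; principal=231550-13307=218243; balance=1023667-218243=805424
15. interest=⌊805424·130/10000⌋=10470; principal=231550-10470=221080; balance=805424-221080=584344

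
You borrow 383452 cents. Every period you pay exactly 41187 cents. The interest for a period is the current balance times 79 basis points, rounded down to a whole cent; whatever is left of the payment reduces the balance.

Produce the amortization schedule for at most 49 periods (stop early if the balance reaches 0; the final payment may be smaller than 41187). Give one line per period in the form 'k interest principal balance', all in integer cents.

1 3029 38158 345294
2 2727 38460 306834
3 2423 38764 268070
4 2117 39070 229000
5 1809 39378 189622
6 1498 39689 149933
7 1184 40003 109930
8 868 40319 69611
9 549 40638 28973
10 228 28973 0

1. interest=⌊383452·79/10000⌋=3029; principal=41187-3029=38158; balance=383452-38158=345294
2. interest=⌊345294·79/10000⌋=2727; principal=41187-2727=38460; balance=345294-38460=306834
3. interest=⌊306834·79/10000⌋=2423; principal=41187-2423=38764; balance=306834-38764=268070
4. interest=⌊268070·79/10000⌋=2117; principal=41187-2117=39070; balance=268070-39070=229000
5. interest=⌊229000·79/10000⌋=1809; principal=41187-1809=39378; balance=229000-39378=189622
6. interest=⌊189622·79/10000⌋=1498; principal=41187-1498=39689; balance=189622-39689=149933
7. interest=⌊149933·79/10000⌋=1184; principal=41187-1184=40003; balance=149933-40003=109930
8. interest=⌊109930·79/10000⌋=868; principal=41187-868=40319; balance=109930-40319=69611
9. interest=⌊69611·79/10000⌋=549; principal=41187-549=40638; balance=69611-40638=28973
10. interest=⌊28973·79/10000⌋=228; principal=min(41187-228,28973)=28973; balance=28973-28973=0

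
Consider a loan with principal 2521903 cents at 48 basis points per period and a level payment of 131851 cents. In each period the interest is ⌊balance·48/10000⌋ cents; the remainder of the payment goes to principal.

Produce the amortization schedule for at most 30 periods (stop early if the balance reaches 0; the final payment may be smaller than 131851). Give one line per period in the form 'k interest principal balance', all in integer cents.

1 12105 119746 2402157
2 11530 120321 2281836
3 10952 120899 2160937
4 10372 121479 2039458
5 9789 122062 1917396
6 9203 122648 1794748
7 8614 123237 1671511
8 8023 123828 1547683
9 7428 124423 1423260
10 6831 125020 1298240
11 6231 125620 1172620
12 5628 126223 1046397
13 5022 126829 919568
14 4413 127438 792130
15 3802 128049 664081
16 3187 128664 535417
17 2570 129281 406136
18 1949 129902 276234
19 1325 130526 145708
20 699 131152 14556
21 69 14556 0

1. interest=⌊2521903·48/10000⌋=12105; principal=131851-12105=119746; balance=2521903-119746=2402157
2. interest=⌊2402157·48/10000⌋=11530; principal=131851-11530=120321; balance=2402157-120321=2281836
3. interest=⌊2281836·48/10000⌋=10952; principal=131851-10952=120899; balance=2281836-120899=2160937
4. interest=⌊2160937·48/10000⌋=10372; principal=131851-10372=121479; balance=2160937-121479=2039458
5. interest=⌊2039458·48/10000⌋=9789; principal=131851-9789=122062; balance=2039458-122062=1917396
6. interest=⌊1917396·48/10000⌋=9203; principal=131851-9203=122648; balance=1917396-122648=1794748
7. interest=⌊1794748·48/10000⌋=8614; principal=131851-8614=123237; balance=1794748-123237=1671511
8. interest=⌊1671511·48/10000⌋=8023; principal=131851-8023=123828; balance=1671511-123828=1547683
9. interest=⌊1547683·48/10000⌋=7428; principal=131851-7428=124423; balance=1547683-124423=1423260
10. interest=⌊1423260·48/10000⌋=6831; principal=131851-6831=125020; balance=1423260-125020=1298240
11. interest=⌊1298240·48/10000⌋=6231; principal=131851-6231=125620; balance=1298240-125620=1172620
12. interest=⌊1172620·48/10000⌋=5628; principal=131851-5628=126223; balance=1172620-126223=1046397
13. interest=⌊1046397·48/10000⌋=5022; principal=131851-5022=126829; balance=1046397-126829=919568
14. interest=⌊919568·48/10000⌋=4413; principal=131851-4413=127438; balance=919568-127438=792130
15. interest=⌊792130·48/10000⌋=3802; principal=131851-3802=128049; balance=792130-128049=664081
16. interest=⌊664081·48/10000⌋=3187; principal=131851-3187=128664; balance=664081-128664=535417
17. interest=⌊535417·48/10000⌋=2570; principal=131851-2570=129281; balance=535417-129281=406136
18. interest=⌊406136·48/10000⌋=1949; principal=131851-1949=129902; balance=406136-129902=276234
19. interest=⌊276234·48/10000⌋=1325; principal=131851-1325=130526; balance=276234-130526=145708
20. interest=⌊145708·48/10000⌋=699; principal=131851-699=131152; balance=145708-131152=14556
21. interest=⌊14556·48/10000⌋=69; principal=min(131851-69,14556)=14556; balance=14556-14556=0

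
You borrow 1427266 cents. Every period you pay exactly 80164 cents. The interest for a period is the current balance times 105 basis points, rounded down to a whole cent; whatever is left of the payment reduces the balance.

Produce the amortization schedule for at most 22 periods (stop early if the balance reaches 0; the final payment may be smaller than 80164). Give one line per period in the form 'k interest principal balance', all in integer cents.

1 14986 65178 1362088
2 14301 65863 1296225
3 13610 66554 1229671
4 12911 67253 1162418
5 12205 67959 1094459
6 11491 68673 1025786
7 10770 69394 956392
8 10042 70122 886270
9 9305 70859 815411
10 8561 71603 743808
11 7809 72355 671453
12 7050 73114 598339
13 6282 73882 524457
14 5506 74658 449799
15 4722 75442 374357
16 3930 76234 298123
17 3130 77034 221089
18 2321 77843 143246
19 1504 78660 64586
20 678 64586 0

1. interest=⌊1427266·105/10000⌋=14986; principal=80164-14986=65178; balance=1427266-65178=1362088
2. interest=⌊1362088·105/10000⌋=14301; principal=80164-14301=65863; balance=1362088-65863=1296225
3. interest=⌊1296225·105/10000⌋=13610; principal=80164-13610=66554; balance=1296225-66554=1229671
4. interest=⌊1229671·105/10000⌋=12911; principal=80164-12911=67253; balance=1229671-67253=1162418
5. interest=⌊1162418·105/10000⌋=12205; principal=80164-12205=67959; balance=1162418-67959=1094459
6. interest=⌊1094459·105/10000⌋=11491; principal=80164-11491=68673; balance=1094459-68673=1025786
7. interest=⌊1025786·105/10000⌋=10770; principal=80164-10770=69394; balance=1025786-69394=956392
8. interest=⌊956392·105/10000⌋=10042; principal=80164-10042=70122; balance=956392-70122=886270
9. interest=⌊886270·105/10000⌋=9305; principal=80164-9305=70859; balance=886270-70859=815411
10. interest=⌊815411·105/10000⌋=8561; principal=80164-8561=71603; balance=815411-71603=743808
11. interest=⌊743808·105/10000⌋=7809; principal=80164-7809=72355; balance=743808-72355=671453
12. interest=⌊671453·105/10000⌋=7050; principal=80164-7050=73114; balance=671453-73114=598339
13. interest=⌊598339·105/10000⌋=6282; principal=80164-6282=73882; balance=598339-73882=524457
14. interest=⌊524457·105/10000⌋=5506; principal=80164-5506=74658; balance=524457-74658=449799
15. interest=⌊449799·105/10000⌋=4722; principal=80164-4722=75442; balance=449799-75442=374357
16. interest=⌊374357·105/10000⌋=3930; principal=80164-3930=76234; balance=374357-76234=298123
17. interest=⌊298123·105/10000⌋=3130; principal=80164-3130=77034; balance=298123-77034=221089
18. interest=⌊221089·105/10000⌋=2321; principal=80164-2321=77843; balance=221089-77843=143246
19. interest=⌊143246·105/10000⌋=1504; principal=80164-1504=78660; balance=143246-78660=64586
20. interest=⌊64586·105/10000⌋=678; principal=min(80164-678,64586)=64586; balance=64586-64586=0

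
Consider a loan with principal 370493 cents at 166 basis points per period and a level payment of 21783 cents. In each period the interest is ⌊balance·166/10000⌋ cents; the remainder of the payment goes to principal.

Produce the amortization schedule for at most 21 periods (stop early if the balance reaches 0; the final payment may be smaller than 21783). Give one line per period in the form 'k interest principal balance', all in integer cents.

1 6150 15633 354860
2 5890 15893 338967
3 5626 16157 322810
4 5358 16425 306385
5 5085 16698 289687
6 4808 16975 272712
7 4527 17256 255456
8 4240 17543 237913
9 3949 17834 220079
10 3653 18130 201949
11 3352 18431 183518
12 3046 18737 164781
13 2735 19048 145733
14 2419 19364 126369
15 2097 19686 106683
16 1770 20013 86670
17 1438 20345 66325
18 1100 20683 45642
19 757 21026 24616
20 408 21375 3241
21 53 3241 0

1. interest=⌊370493·166/10000⌋=6150; principal=21783-6150=15633; balance=370493-15633=354860
2. interest=⌊354860·166/10000⌋=5890; principal=21783-5890=15893; balance=354860-15893=338967
3. interest=⌊338967·166/10000⌋=5626; principal=21783-5626=16157; balance=338967-16157=322810
4. interest=⌊322810·166/10000⌋=5358; principal=21783-5358=16425; balance=322810-16425=306385
5. interest=⌊306385·166/10000⌋=5085; principal=21783-5085=16698; balance=306385-16698=289687
6. interest=⌊289687·166/10000⌋=4808; principal=21783-4808=16975; balance=289687-16975=272712
7. interest=⌊272712·166/10000⌋=4527; principal=21783-4527=17256; balance=272712-17256=255456
8. interest=⌊255456·166/10000⌋=4240; principal=21783-4240=17543; balance=255456-17543=237913
9. interest=⌊237913·166/10000⌋=3949; principal=21783-3949=17834; balance=237913-17834=220079
10. interest=⌊220079·166/10000⌋=3653; principal=21783-3653=18130; balance=220079-18130=201949
11. interest=⌊201949·166/10000⌋=3352; principal=21783-3352=18431; balance=201949-18431=183518
12. interest=⌊183518·166/10000⌋=3046; principal=21783-3046=18737; balance=183518-18737=164781
13. interest=⌊164781·166/10000⌋=2735; principal=21783-2735=19048; balance=164781-19048=145733
14. interest=⌊145733·166/10000⌋=2419; principal=21783-2419=19364; balance=145733-19364=126369
15. interest=⌊126369·166/10000⌋=2097; principal=21783-2097=19686; balance=126369-19686=106683
16. interest=⌊106683·166/10000⌋=1770; principal=21783-1770=20013; balance=106683-20013=86670
17. interest=⌊86670·166/10000⌋=1438; principal=21783-1438=20345; balance=86670-20345=66325
18. interest=⌊66325·166/10000⌋=1100; principal=21783-1100=20683; balance=66325-20683=45642
19. interest=⌊45642·166/10000⌋=757; principal=21783-757=21026; balance=45642-21026=24616
20. interest=⌊24616·166/10000⌋=408; principal=21783-408=21375; balance=24616-21375=3241
21. interest=⌊3241·166/10000⌋=53; principal=min(21783-53,3241)=3241; balance=3241-3241=0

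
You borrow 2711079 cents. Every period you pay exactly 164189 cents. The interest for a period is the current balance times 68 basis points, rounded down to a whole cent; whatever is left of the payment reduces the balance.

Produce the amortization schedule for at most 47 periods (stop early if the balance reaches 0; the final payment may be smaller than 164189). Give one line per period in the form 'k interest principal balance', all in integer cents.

1. interest=⌊2711079·68/10000⌋=18435; principal=164189-18435=145754; balance=2711079-145754=2565325
2. interest=⌊2565325·68/10000⌋=17444; principal=164189-17444=146745; balance=2565325-146745=2418580
3. interest=⌊2418580·68/10000⌋=16446; principal=164189-16446=147743; balance=2418580-147743=2270837
4. interest=⌊2270837·68/10000⌋=15441; principal=164189-15441=148748; balance=2270837-148748=2122089
5. interest=⌊2122089·68/10000⌋=14430; principal=164189-14430=149759; balance=2122089-149759=1972330
6. interest=⌊1972330·68/10000⌋=13411; principal=164189-13411=150778; balance=1972330-150778=1821552
7. interest=⌊1821552·68/10000⌋=12386; principal=164189-12386=151803; balance=1821552-151803=1669749
8. interest=⌊1669749·68/10000⌋=11354; principal=164189-11354=152835; balance=1669749-152835=1516914
9. interest=⌊1516914·68/10000⌋=10315; principal=164189-10315=153874; balance=1516914-153874=1363040
10. interest=⌊1363040·68/10000⌋=9268; principal=164189-9268=154921; balance=1363040-154921=1208119
11. interest=⌊1208119·68/10000⌋=8215; principal=164189-8215=155974; balance=1208119-155974=1052145
12. interest=⌊1052145·68/10000⌋=7154; principal=164189-7154=157035; balance=1052145-157035=895110
13. interest=⌊895110·68/10000⌋=6086; principal=164189-6086=158103; balance=895110-158103=737007
14. interest=⌊737007·68/10000⌋=5011; principal=164189-5011=159178; balance=737007-159178=577829
15. interest=⌊577829·68/10000⌋=3929; principal=164189-3929=160260; balance=577829-160260=417569
16. interest=⌊417569·68/10000⌋=2839; principal=164189-2839=161350; balance=417569-161350=256219
17. interest=⌊256219·68/10000⌋=1742; principal=164189-1742=162447; balance=256219-162447=93772
18. interest=⌊93772·68/10000⌋=637; principal=min(164189-637,93772)=93772; balance=93772-93772=0

1 18435 145754 2565325
2 17444 146745 2418580
3 16446 147743 2270837
4 15441 148748 2122089
5 14430 149759 1972330
6 13411 150778 1821552
7 12386 151803 1669749
8 11354 152835 1516914
9 10315 153874 1363040
10 9268 154921 1208119
11 8215 155974 1052145
12 7154 157035 895110
13 6086 158103 737007
14 5011 159178 577829
15 3929 160260 417569
16 2839 161350 256219
17 1742 162447 93772
18 637 93772 0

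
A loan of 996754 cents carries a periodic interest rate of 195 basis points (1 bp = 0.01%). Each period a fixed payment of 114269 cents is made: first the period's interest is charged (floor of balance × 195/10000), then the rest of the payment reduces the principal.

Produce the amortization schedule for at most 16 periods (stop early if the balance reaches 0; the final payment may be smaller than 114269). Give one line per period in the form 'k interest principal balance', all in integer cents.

1 19436 94833 901921
2 17587 96682 805239
3 15702 98567 706672
4 13780 100489 606183
5 11820 102449 503734
6 9822 104447 399287
7 7786 106483 292804
8 5709 108560 184244
9 3592 110677 73567
10 1434 73567 0

1. interest=⌊996754·195/10000⌋=19436; principal=114269-19436=94833; balance=996754-94833=901921
2. interest=⌊901921·195/10000⌋=17587; principal=114269-17587=96682; balance=901921-96682=805239
3. interest=⌊805239·195/10000⌋=15702; principal=114269-15702=98567; balance=805239-98567=706672
4. interest=⌊706672·195/10000⌋=13780; principal=114269-13780=100489; balance=706672-100489=606183
5. interest=⌊606183·195/10000⌋=11820; principal=114269-11820=102449; balance=606183-102449=503734
6. interest=⌊503734·195/10000⌋=9822; principal=114269-9822=104447; balance=503734-104447=399287
7. interest=⌊399287·195/10000⌋=7786; principal=114269-7786=106483; balance=399287-106483=292804
8. interest=⌊292804·195/10000⌋=5709; principal=114269-5709=108560; balance=292804-108560=184244
9. interest=⌊184244·195/10000⌋=3592; principal=114269-3592=110677; balance=184244-110677=73567
10. interest=⌊73567·195/10000⌋=1434; principal=min(114269-1434,73567)=73567; balance=73567-73567=0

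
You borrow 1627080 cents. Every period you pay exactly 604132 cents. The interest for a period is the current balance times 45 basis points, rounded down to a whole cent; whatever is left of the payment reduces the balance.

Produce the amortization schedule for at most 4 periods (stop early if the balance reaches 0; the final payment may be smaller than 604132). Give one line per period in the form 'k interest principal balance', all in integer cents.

1. interest=⌊1627080·45/10000⌋=7321; principal=604132-7321=596811; balance=1627080-596811=1030269
2. interest=⌊1030269·45/10000⌋=4636; principal=604132-4636=599496; balance=1030269-599496=430773
3. interest=⌊430773·45/10000⌋=1938; principal=min(604132-1938,430773)=430773; balance=430773-430773=0

1 7321 596811 1030269
2 4636 599496 430773
3 1938 430773 0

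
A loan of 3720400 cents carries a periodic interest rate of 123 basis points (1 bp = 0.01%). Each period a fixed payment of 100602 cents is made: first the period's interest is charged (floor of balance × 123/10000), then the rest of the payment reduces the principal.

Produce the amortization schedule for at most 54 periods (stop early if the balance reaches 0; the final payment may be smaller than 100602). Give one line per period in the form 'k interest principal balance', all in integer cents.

1 45760 54842 3665558
2 45086 55516 3610042
3 44403 56199 3553843
4 43712 56890 3496953
5 43012 57590 3439363
6 42304 58298 3381065
7 41587 59015 3322050
8 40861 59741 3262309
9 40126 60476 3201833
10 39382 61220 3140613
11 38629 61973 3078640
12 37867 62735 3015905
13 37095 63507 2952398
14 36314 64288 2888110
15 35523 65079 2823031
16 34723 65879 2757152
17 33912 66690 2690462
18 33092 67510 2622952
19 32262 68340 2554612
20 31421 69181 2485431
21 30570 70032 2415399
22 29709 70893 2344506
23 28837 71765 2272741
24 27954 72648 2200093
25 27061 73541 2126552
26 26156 74446 2052106
27 25240 75362 1976744
28 24313 76289 1900455
29 23375 77227 1823228
30 22425 78177 1745051
31 21464 79138 1665913
32 20490 80112 1585801
33 19505 81097 1504704
34 18507 82095 1422609
35 17498 83104 1339505
36 16475 84127 1255378
37 15441 85161 1170217
38 14393 86209 1084008
39 13333 87269 996739
40 12259 88343 908396
41 11173 89429 818967
42 10073 90529 728438
43 8959 91643 636795
44 7832 92770 544025
45 6691 93911 450114
46 5536 95066 355048
47 4367 96235 258813
48 3183 97419 161394
49 1985 98617 62777
50 772 62777 0

1. interest=⌊3720400·123/10000⌋=45760; principal=100602-45760=54842; balance=3720400-54842=3665558
2. interest=⌊3665558·123/10000⌋=45086; principal=100602-45086=55516; balance=3665558-55516=3610042
3. interest=⌊3610042·123/10000⌋=44403; principal=100602-44403=56199; balance=3610042-56199=3553843
4. interest=⌊3553843·123/10000⌋=43712; principal=100602-43712=56890; balance=3553843-56890=3496953
5. interest=⌊3496953·123/10000⌋=43012; principal=100602-43012=57590; balance=3496953-57590=3439363
6. interest=⌊3439363·123/10000⌋=42304; principal=100602-42304=58298; balance=3439363-58298=3381065
7. interest=⌊3381065·123/10000⌋=41587; principal=100602-41587=59015; balance=3381065-59015=3322050
8. interest=⌊3322050·123/10000⌋=40861; principal=100602-40861=59741; balance=3322050-59741=3262309
9. interest=⌊3262309·123/10000⌋=40126; principal=100602-40126=60476; balance=3262309-60476=3201833
10. interest=⌊3201833·123/10000⌋=39382; principal=100602-39382=61220; balance=3201833-61220=3140613
11. interest=⌊3140613·123/10000⌋=38629; principal=100602-38629=61973; balance=3140613-61973=3078640
12. interest=⌊3078640·123/10000⌋=37867; principal=100602-37867=62735; balance=3078640-62735=3015905
13. interest=⌊3015905·123/10000⌋=37095; principal=100602-37095=63507; balance=3015905-63507=2952398
14. interest=⌊2952398·123/10000⌋=36314; principal=100602-36314=64288; balance=2952398-64288=2888110
15. interest=⌊2888110·123/10000⌋=35523; principal=100602-35523=65079; balance=2888110-65079=2823031
16. interest=⌊2823031·123/10000⌋=34723; principal=100602-34723=65879; balance=2823031-65879=2757152
17. interest=⌊2757152·123/10000⌋=33912; principal=100602-33912=66690; balance=2757152-66690=2690462
18. interest=⌊2690462·123/10000⌋=33092; principal=100602-33092=67510; balance=2690462-67510=2622952
19. interest=⌊2622952·123/10000⌋=32262; principal=100602-32262=68340; balance=2622952-68340=2554612
20. interest=⌊2554612·123/10000⌋=31421; principal=100602-31421=69181; balance=2554612-69181=2485431
21. interest=⌊2485431·123/10000⌋=30570; principal=100602-30570=70032; balance=2485431-70032=2415399
22. interest=⌊2415399·123/10000⌋=29709; principal=100602-29709=70893; balance=2415399-70893=2344506
23. interest=⌊2344506·123/10000⌋=28837; principal=100602-28837=71765; balance=2344506-71765=2272741
24. interest=⌊2272741·123/10000⌋=27954; principal=100602-27954=72648; balance=2272741-72648=2200093
25. interest=⌊2200093·123/10000⌋=27061; principal=100602-27061=73541; balance=2200093-73541=2126552
26. interest=⌊2126552·123/10000⌋=26156; principal=100602-26156=74446; balance=2126552-74446=2052106
27. interest=⌊2052106·123/10000⌋=25240; principal=100602-25240=75362; balance=2052106-75362=1976744
28. interest=⌊1976744·123/10000⌋=24313; principal=100602-24313=76289; balance=1976744-76289=1900455
29. interest=⌊1900455·123/10000⌋=23375; principal=100602-23375=77227; balance=1900455-77227=1823228
30. interest=⌊1823228·123/10000⌋=22425; principal=100602-22425=78177; balance=1823228-78177=1745051
31. interest=⌊1745051·123/10000⌋=21464; principal=100602-21464=79138; balance=1745051-79138=1665913
32. interest=⌊1665913·123/10000⌋=20490; principal=100602-20490=80112; balance=1665913-80112=1585801
33. interest=⌊1585801·123/10000⌋=19505; principal=100602-19505=81097; balance=1585801-81097=1504704
34. interest=⌊1504704·123/10000⌋=18507; principal=100602-18507=82095; balance=1504704-82095=1422609
35. interest=⌊1422609·123/10000⌋=17498; principal=100602-17498=83104; balance=1422609-83104=1339505
36. interest=⌊1339505·123/10000⌋=16475; principal=100602-16475=84127; balance=1339505-84127=1255378
37. interest=⌊1255378·123/10000⌋=15441; principal=100602-15441=85161; balance=1255378-85161=1170217
38. interest=⌊1170217·123/10000⌋=14393; principal=100602-14393=86209; balance=1170217-86209=1084008
39. interest=⌊1084008·123/10000⌋=13333; principal=100602-13333=87269; balance=1084008-87269=996739
40. interest=⌊996739·123/10000⌋=12259; principal=100602-12259=88343; balance=996739-88343=908396
41. interest=⌊908396·123/10000⌋=11173; principal=100602-11173=89429; balance=908396-89429=818967
42. interest=⌊818967·123/10000⌋=10073; principal=100602-10073=90529; balance=818967-90529=728438
43. interest=⌊728438·123/10000⌋=8959; principal=100602-8959=91643; balance=728438-91643=636795
44. interest=⌊636795·123/10000⌋=7832; principal=100602-7832=92770; balance=636795-92770=544025
45. interest=⌊544025·123/10000⌋=6691; principal=100602-6691=93911; balance=544025-93911=450114
46. interest=⌊450114·123/10000⌋=5536; principal=100602-5536=95066; balance=450114-95066=355048
47. interest=⌊355048·123/10000⌋=4367; principal=100602-4367=96235; balance=355048-96235=258813
48. interest=⌊258813·123/10000⌋=3183; principal=100602-3183=97419; balance=258813-97419=161394
49. interest=⌊161394·123/10000⌋=1985; principal=100602-1985=98617; balance=161394-98617=62777
50. interest=⌊62777·123/10000⌋=772; principal=min(100602-772,62777)=62777; balance=62777-62777=0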